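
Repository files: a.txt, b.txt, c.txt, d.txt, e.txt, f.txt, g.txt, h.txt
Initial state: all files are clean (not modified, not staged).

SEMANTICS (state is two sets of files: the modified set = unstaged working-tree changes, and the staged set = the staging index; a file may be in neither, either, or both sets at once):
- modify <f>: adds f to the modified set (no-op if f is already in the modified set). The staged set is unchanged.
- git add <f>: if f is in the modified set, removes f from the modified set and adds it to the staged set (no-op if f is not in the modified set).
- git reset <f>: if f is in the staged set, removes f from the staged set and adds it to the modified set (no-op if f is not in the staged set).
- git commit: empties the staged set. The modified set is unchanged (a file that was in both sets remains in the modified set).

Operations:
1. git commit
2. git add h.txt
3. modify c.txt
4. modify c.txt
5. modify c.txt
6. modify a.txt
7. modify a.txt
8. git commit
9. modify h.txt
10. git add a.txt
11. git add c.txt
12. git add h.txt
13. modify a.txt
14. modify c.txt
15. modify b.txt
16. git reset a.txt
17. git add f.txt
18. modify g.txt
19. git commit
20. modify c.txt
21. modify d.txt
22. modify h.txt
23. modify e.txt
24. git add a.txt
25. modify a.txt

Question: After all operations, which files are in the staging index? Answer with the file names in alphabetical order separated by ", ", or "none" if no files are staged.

Answer: a.txt

Derivation:
After op 1 (git commit): modified={none} staged={none}
After op 2 (git add h.txt): modified={none} staged={none}
After op 3 (modify c.txt): modified={c.txt} staged={none}
After op 4 (modify c.txt): modified={c.txt} staged={none}
After op 5 (modify c.txt): modified={c.txt} staged={none}
After op 6 (modify a.txt): modified={a.txt, c.txt} staged={none}
After op 7 (modify a.txt): modified={a.txt, c.txt} staged={none}
After op 8 (git commit): modified={a.txt, c.txt} staged={none}
After op 9 (modify h.txt): modified={a.txt, c.txt, h.txt} staged={none}
After op 10 (git add a.txt): modified={c.txt, h.txt} staged={a.txt}
After op 11 (git add c.txt): modified={h.txt} staged={a.txt, c.txt}
After op 12 (git add h.txt): modified={none} staged={a.txt, c.txt, h.txt}
After op 13 (modify a.txt): modified={a.txt} staged={a.txt, c.txt, h.txt}
After op 14 (modify c.txt): modified={a.txt, c.txt} staged={a.txt, c.txt, h.txt}
After op 15 (modify b.txt): modified={a.txt, b.txt, c.txt} staged={a.txt, c.txt, h.txt}
After op 16 (git reset a.txt): modified={a.txt, b.txt, c.txt} staged={c.txt, h.txt}
After op 17 (git add f.txt): modified={a.txt, b.txt, c.txt} staged={c.txt, h.txt}
After op 18 (modify g.txt): modified={a.txt, b.txt, c.txt, g.txt} staged={c.txt, h.txt}
After op 19 (git commit): modified={a.txt, b.txt, c.txt, g.txt} staged={none}
After op 20 (modify c.txt): modified={a.txt, b.txt, c.txt, g.txt} staged={none}
After op 21 (modify d.txt): modified={a.txt, b.txt, c.txt, d.txt, g.txt} staged={none}
After op 22 (modify h.txt): modified={a.txt, b.txt, c.txt, d.txt, g.txt, h.txt} staged={none}
After op 23 (modify e.txt): modified={a.txt, b.txt, c.txt, d.txt, e.txt, g.txt, h.txt} staged={none}
After op 24 (git add a.txt): modified={b.txt, c.txt, d.txt, e.txt, g.txt, h.txt} staged={a.txt}
After op 25 (modify a.txt): modified={a.txt, b.txt, c.txt, d.txt, e.txt, g.txt, h.txt} staged={a.txt}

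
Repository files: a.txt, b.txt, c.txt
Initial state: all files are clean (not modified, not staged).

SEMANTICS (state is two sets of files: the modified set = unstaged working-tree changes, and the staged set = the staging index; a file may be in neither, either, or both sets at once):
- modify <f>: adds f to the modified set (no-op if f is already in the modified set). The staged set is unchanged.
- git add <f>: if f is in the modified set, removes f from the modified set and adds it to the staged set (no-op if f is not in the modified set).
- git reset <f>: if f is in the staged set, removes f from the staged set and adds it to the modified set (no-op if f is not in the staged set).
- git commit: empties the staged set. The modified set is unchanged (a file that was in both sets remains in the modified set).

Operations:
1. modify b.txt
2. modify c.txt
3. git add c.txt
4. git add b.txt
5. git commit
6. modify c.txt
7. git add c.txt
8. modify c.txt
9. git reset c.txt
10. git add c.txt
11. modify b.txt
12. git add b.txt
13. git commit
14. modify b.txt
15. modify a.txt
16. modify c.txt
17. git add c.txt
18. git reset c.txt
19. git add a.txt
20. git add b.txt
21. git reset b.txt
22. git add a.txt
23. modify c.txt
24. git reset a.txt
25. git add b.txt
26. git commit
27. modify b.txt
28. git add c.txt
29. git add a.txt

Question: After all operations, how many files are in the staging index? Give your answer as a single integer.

After op 1 (modify b.txt): modified={b.txt} staged={none}
After op 2 (modify c.txt): modified={b.txt, c.txt} staged={none}
After op 3 (git add c.txt): modified={b.txt} staged={c.txt}
After op 4 (git add b.txt): modified={none} staged={b.txt, c.txt}
After op 5 (git commit): modified={none} staged={none}
After op 6 (modify c.txt): modified={c.txt} staged={none}
After op 7 (git add c.txt): modified={none} staged={c.txt}
After op 8 (modify c.txt): modified={c.txt} staged={c.txt}
After op 9 (git reset c.txt): modified={c.txt} staged={none}
After op 10 (git add c.txt): modified={none} staged={c.txt}
After op 11 (modify b.txt): modified={b.txt} staged={c.txt}
After op 12 (git add b.txt): modified={none} staged={b.txt, c.txt}
After op 13 (git commit): modified={none} staged={none}
After op 14 (modify b.txt): modified={b.txt} staged={none}
After op 15 (modify a.txt): modified={a.txt, b.txt} staged={none}
After op 16 (modify c.txt): modified={a.txt, b.txt, c.txt} staged={none}
After op 17 (git add c.txt): modified={a.txt, b.txt} staged={c.txt}
After op 18 (git reset c.txt): modified={a.txt, b.txt, c.txt} staged={none}
After op 19 (git add a.txt): modified={b.txt, c.txt} staged={a.txt}
After op 20 (git add b.txt): modified={c.txt} staged={a.txt, b.txt}
After op 21 (git reset b.txt): modified={b.txt, c.txt} staged={a.txt}
After op 22 (git add a.txt): modified={b.txt, c.txt} staged={a.txt}
After op 23 (modify c.txt): modified={b.txt, c.txt} staged={a.txt}
After op 24 (git reset a.txt): modified={a.txt, b.txt, c.txt} staged={none}
After op 25 (git add b.txt): modified={a.txt, c.txt} staged={b.txt}
After op 26 (git commit): modified={a.txt, c.txt} staged={none}
After op 27 (modify b.txt): modified={a.txt, b.txt, c.txt} staged={none}
After op 28 (git add c.txt): modified={a.txt, b.txt} staged={c.txt}
After op 29 (git add a.txt): modified={b.txt} staged={a.txt, c.txt}
Final staged set: {a.txt, c.txt} -> count=2

Answer: 2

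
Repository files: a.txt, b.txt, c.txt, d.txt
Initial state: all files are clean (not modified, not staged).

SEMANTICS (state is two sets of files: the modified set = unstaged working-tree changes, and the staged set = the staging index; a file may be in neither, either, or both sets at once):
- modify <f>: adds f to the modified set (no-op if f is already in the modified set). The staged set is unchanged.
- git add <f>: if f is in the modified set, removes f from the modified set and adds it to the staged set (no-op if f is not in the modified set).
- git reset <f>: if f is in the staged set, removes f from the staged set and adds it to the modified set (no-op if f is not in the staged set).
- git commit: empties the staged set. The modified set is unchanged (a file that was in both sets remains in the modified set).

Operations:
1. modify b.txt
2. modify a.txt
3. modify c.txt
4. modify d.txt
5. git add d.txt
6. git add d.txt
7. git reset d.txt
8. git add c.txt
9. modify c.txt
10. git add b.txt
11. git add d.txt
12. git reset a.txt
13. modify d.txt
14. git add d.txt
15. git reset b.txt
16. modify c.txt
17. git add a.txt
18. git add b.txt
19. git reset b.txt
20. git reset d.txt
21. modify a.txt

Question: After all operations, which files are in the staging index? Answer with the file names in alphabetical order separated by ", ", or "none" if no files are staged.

Answer: a.txt, c.txt

Derivation:
After op 1 (modify b.txt): modified={b.txt} staged={none}
After op 2 (modify a.txt): modified={a.txt, b.txt} staged={none}
After op 3 (modify c.txt): modified={a.txt, b.txt, c.txt} staged={none}
After op 4 (modify d.txt): modified={a.txt, b.txt, c.txt, d.txt} staged={none}
After op 5 (git add d.txt): modified={a.txt, b.txt, c.txt} staged={d.txt}
After op 6 (git add d.txt): modified={a.txt, b.txt, c.txt} staged={d.txt}
After op 7 (git reset d.txt): modified={a.txt, b.txt, c.txt, d.txt} staged={none}
After op 8 (git add c.txt): modified={a.txt, b.txt, d.txt} staged={c.txt}
After op 9 (modify c.txt): modified={a.txt, b.txt, c.txt, d.txt} staged={c.txt}
After op 10 (git add b.txt): modified={a.txt, c.txt, d.txt} staged={b.txt, c.txt}
After op 11 (git add d.txt): modified={a.txt, c.txt} staged={b.txt, c.txt, d.txt}
After op 12 (git reset a.txt): modified={a.txt, c.txt} staged={b.txt, c.txt, d.txt}
After op 13 (modify d.txt): modified={a.txt, c.txt, d.txt} staged={b.txt, c.txt, d.txt}
After op 14 (git add d.txt): modified={a.txt, c.txt} staged={b.txt, c.txt, d.txt}
After op 15 (git reset b.txt): modified={a.txt, b.txt, c.txt} staged={c.txt, d.txt}
After op 16 (modify c.txt): modified={a.txt, b.txt, c.txt} staged={c.txt, d.txt}
After op 17 (git add a.txt): modified={b.txt, c.txt} staged={a.txt, c.txt, d.txt}
After op 18 (git add b.txt): modified={c.txt} staged={a.txt, b.txt, c.txt, d.txt}
After op 19 (git reset b.txt): modified={b.txt, c.txt} staged={a.txt, c.txt, d.txt}
After op 20 (git reset d.txt): modified={b.txt, c.txt, d.txt} staged={a.txt, c.txt}
After op 21 (modify a.txt): modified={a.txt, b.txt, c.txt, d.txt} staged={a.txt, c.txt}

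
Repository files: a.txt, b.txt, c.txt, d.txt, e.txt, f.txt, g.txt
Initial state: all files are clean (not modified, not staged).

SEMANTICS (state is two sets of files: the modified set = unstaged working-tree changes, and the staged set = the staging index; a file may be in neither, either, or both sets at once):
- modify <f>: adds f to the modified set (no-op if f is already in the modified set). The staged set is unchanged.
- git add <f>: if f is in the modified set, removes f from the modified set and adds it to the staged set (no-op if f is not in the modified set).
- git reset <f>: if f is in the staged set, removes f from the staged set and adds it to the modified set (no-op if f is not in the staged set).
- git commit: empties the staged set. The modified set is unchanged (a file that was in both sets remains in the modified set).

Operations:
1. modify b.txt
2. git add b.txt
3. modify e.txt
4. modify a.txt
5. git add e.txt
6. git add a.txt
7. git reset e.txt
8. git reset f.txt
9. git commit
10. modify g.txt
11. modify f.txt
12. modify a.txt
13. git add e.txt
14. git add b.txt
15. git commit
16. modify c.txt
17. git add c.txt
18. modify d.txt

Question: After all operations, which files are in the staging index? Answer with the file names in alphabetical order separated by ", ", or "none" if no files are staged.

After op 1 (modify b.txt): modified={b.txt} staged={none}
After op 2 (git add b.txt): modified={none} staged={b.txt}
After op 3 (modify e.txt): modified={e.txt} staged={b.txt}
After op 4 (modify a.txt): modified={a.txt, e.txt} staged={b.txt}
After op 5 (git add e.txt): modified={a.txt} staged={b.txt, e.txt}
After op 6 (git add a.txt): modified={none} staged={a.txt, b.txt, e.txt}
After op 7 (git reset e.txt): modified={e.txt} staged={a.txt, b.txt}
After op 8 (git reset f.txt): modified={e.txt} staged={a.txt, b.txt}
After op 9 (git commit): modified={e.txt} staged={none}
After op 10 (modify g.txt): modified={e.txt, g.txt} staged={none}
After op 11 (modify f.txt): modified={e.txt, f.txt, g.txt} staged={none}
After op 12 (modify a.txt): modified={a.txt, e.txt, f.txt, g.txt} staged={none}
After op 13 (git add e.txt): modified={a.txt, f.txt, g.txt} staged={e.txt}
After op 14 (git add b.txt): modified={a.txt, f.txt, g.txt} staged={e.txt}
After op 15 (git commit): modified={a.txt, f.txt, g.txt} staged={none}
After op 16 (modify c.txt): modified={a.txt, c.txt, f.txt, g.txt} staged={none}
After op 17 (git add c.txt): modified={a.txt, f.txt, g.txt} staged={c.txt}
After op 18 (modify d.txt): modified={a.txt, d.txt, f.txt, g.txt} staged={c.txt}

Answer: c.txt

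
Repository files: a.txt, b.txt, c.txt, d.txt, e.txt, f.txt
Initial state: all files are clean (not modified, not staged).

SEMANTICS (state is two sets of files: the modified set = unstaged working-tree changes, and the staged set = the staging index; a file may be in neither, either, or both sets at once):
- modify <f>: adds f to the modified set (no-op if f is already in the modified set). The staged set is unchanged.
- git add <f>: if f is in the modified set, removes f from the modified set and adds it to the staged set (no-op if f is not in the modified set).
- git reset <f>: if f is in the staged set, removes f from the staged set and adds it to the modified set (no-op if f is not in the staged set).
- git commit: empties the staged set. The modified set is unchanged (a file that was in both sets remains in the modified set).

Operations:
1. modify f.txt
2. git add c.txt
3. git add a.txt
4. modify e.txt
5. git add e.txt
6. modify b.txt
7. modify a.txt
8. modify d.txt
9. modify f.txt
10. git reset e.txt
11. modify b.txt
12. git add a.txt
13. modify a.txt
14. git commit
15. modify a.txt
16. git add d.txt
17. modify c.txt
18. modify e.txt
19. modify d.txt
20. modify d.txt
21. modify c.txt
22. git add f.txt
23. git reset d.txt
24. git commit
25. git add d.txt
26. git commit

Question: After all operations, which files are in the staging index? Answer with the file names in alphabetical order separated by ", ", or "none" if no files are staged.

After op 1 (modify f.txt): modified={f.txt} staged={none}
After op 2 (git add c.txt): modified={f.txt} staged={none}
After op 3 (git add a.txt): modified={f.txt} staged={none}
After op 4 (modify e.txt): modified={e.txt, f.txt} staged={none}
After op 5 (git add e.txt): modified={f.txt} staged={e.txt}
After op 6 (modify b.txt): modified={b.txt, f.txt} staged={e.txt}
After op 7 (modify a.txt): modified={a.txt, b.txt, f.txt} staged={e.txt}
After op 8 (modify d.txt): modified={a.txt, b.txt, d.txt, f.txt} staged={e.txt}
After op 9 (modify f.txt): modified={a.txt, b.txt, d.txt, f.txt} staged={e.txt}
After op 10 (git reset e.txt): modified={a.txt, b.txt, d.txt, e.txt, f.txt} staged={none}
After op 11 (modify b.txt): modified={a.txt, b.txt, d.txt, e.txt, f.txt} staged={none}
After op 12 (git add a.txt): modified={b.txt, d.txt, e.txt, f.txt} staged={a.txt}
After op 13 (modify a.txt): modified={a.txt, b.txt, d.txt, e.txt, f.txt} staged={a.txt}
After op 14 (git commit): modified={a.txt, b.txt, d.txt, e.txt, f.txt} staged={none}
After op 15 (modify a.txt): modified={a.txt, b.txt, d.txt, e.txt, f.txt} staged={none}
After op 16 (git add d.txt): modified={a.txt, b.txt, e.txt, f.txt} staged={d.txt}
After op 17 (modify c.txt): modified={a.txt, b.txt, c.txt, e.txt, f.txt} staged={d.txt}
After op 18 (modify e.txt): modified={a.txt, b.txt, c.txt, e.txt, f.txt} staged={d.txt}
After op 19 (modify d.txt): modified={a.txt, b.txt, c.txt, d.txt, e.txt, f.txt} staged={d.txt}
After op 20 (modify d.txt): modified={a.txt, b.txt, c.txt, d.txt, e.txt, f.txt} staged={d.txt}
After op 21 (modify c.txt): modified={a.txt, b.txt, c.txt, d.txt, e.txt, f.txt} staged={d.txt}
After op 22 (git add f.txt): modified={a.txt, b.txt, c.txt, d.txt, e.txt} staged={d.txt, f.txt}
After op 23 (git reset d.txt): modified={a.txt, b.txt, c.txt, d.txt, e.txt} staged={f.txt}
After op 24 (git commit): modified={a.txt, b.txt, c.txt, d.txt, e.txt} staged={none}
After op 25 (git add d.txt): modified={a.txt, b.txt, c.txt, e.txt} staged={d.txt}
After op 26 (git commit): modified={a.txt, b.txt, c.txt, e.txt} staged={none}

Answer: none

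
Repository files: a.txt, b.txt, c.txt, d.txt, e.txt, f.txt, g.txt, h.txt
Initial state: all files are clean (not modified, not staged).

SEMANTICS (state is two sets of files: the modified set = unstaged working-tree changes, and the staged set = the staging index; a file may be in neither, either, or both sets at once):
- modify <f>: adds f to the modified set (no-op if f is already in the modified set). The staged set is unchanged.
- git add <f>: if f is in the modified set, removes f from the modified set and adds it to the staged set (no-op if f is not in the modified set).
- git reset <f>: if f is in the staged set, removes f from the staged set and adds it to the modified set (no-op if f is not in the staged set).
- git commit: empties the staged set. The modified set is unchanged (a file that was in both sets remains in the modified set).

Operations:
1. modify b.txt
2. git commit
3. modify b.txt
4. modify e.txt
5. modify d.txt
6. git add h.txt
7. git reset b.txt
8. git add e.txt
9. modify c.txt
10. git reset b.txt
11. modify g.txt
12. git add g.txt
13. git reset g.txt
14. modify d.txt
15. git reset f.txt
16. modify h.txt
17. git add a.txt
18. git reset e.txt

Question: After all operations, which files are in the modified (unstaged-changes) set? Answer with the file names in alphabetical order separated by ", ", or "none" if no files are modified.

After op 1 (modify b.txt): modified={b.txt} staged={none}
After op 2 (git commit): modified={b.txt} staged={none}
After op 3 (modify b.txt): modified={b.txt} staged={none}
After op 4 (modify e.txt): modified={b.txt, e.txt} staged={none}
After op 5 (modify d.txt): modified={b.txt, d.txt, e.txt} staged={none}
After op 6 (git add h.txt): modified={b.txt, d.txt, e.txt} staged={none}
After op 7 (git reset b.txt): modified={b.txt, d.txt, e.txt} staged={none}
After op 8 (git add e.txt): modified={b.txt, d.txt} staged={e.txt}
After op 9 (modify c.txt): modified={b.txt, c.txt, d.txt} staged={e.txt}
After op 10 (git reset b.txt): modified={b.txt, c.txt, d.txt} staged={e.txt}
After op 11 (modify g.txt): modified={b.txt, c.txt, d.txt, g.txt} staged={e.txt}
After op 12 (git add g.txt): modified={b.txt, c.txt, d.txt} staged={e.txt, g.txt}
After op 13 (git reset g.txt): modified={b.txt, c.txt, d.txt, g.txt} staged={e.txt}
After op 14 (modify d.txt): modified={b.txt, c.txt, d.txt, g.txt} staged={e.txt}
After op 15 (git reset f.txt): modified={b.txt, c.txt, d.txt, g.txt} staged={e.txt}
After op 16 (modify h.txt): modified={b.txt, c.txt, d.txt, g.txt, h.txt} staged={e.txt}
After op 17 (git add a.txt): modified={b.txt, c.txt, d.txt, g.txt, h.txt} staged={e.txt}
After op 18 (git reset e.txt): modified={b.txt, c.txt, d.txt, e.txt, g.txt, h.txt} staged={none}

Answer: b.txt, c.txt, d.txt, e.txt, g.txt, h.txt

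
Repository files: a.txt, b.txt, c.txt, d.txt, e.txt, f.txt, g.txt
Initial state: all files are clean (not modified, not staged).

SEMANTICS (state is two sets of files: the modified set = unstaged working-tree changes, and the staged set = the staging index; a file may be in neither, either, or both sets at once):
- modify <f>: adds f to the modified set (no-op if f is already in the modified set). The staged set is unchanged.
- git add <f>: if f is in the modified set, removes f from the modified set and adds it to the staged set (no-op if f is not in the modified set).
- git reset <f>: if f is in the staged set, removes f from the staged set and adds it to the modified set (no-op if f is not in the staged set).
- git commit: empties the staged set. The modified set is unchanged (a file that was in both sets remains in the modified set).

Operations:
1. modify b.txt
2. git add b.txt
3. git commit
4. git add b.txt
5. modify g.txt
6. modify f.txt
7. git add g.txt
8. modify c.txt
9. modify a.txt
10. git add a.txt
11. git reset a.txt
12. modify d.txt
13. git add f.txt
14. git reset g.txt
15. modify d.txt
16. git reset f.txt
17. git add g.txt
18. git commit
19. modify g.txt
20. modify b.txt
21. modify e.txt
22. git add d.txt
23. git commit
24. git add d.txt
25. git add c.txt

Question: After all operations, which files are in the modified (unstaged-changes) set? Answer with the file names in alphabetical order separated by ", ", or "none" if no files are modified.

After op 1 (modify b.txt): modified={b.txt} staged={none}
After op 2 (git add b.txt): modified={none} staged={b.txt}
After op 3 (git commit): modified={none} staged={none}
After op 4 (git add b.txt): modified={none} staged={none}
After op 5 (modify g.txt): modified={g.txt} staged={none}
After op 6 (modify f.txt): modified={f.txt, g.txt} staged={none}
After op 7 (git add g.txt): modified={f.txt} staged={g.txt}
After op 8 (modify c.txt): modified={c.txt, f.txt} staged={g.txt}
After op 9 (modify a.txt): modified={a.txt, c.txt, f.txt} staged={g.txt}
After op 10 (git add a.txt): modified={c.txt, f.txt} staged={a.txt, g.txt}
After op 11 (git reset a.txt): modified={a.txt, c.txt, f.txt} staged={g.txt}
After op 12 (modify d.txt): modified={a.txt, c.txt, d.txt, f.txt} staged={g.txt}
After op 13 (git add f.txt): modified={a.txt, c.txt, d.txt} staged={f.txt, g.txt}
After op 14 (git reset g.txt): modified={a.txt, c.txt, d.txt, g.txt} staged={f.txt}
After op 15 (modify d.txt): modified={a.txt, c.txt, d.txt, g.txt} staged={f.txt}
After op 16 (git reset f.txt): modified={a.txt, c.txt, d.txt, f.txt, g.txt} staged={none}
After op 17 (git add g.txt): modified={a.txt, c.txt, d.txt, f.txt} staged={g.txt}
After op 18 (git commit): modified={a.txt, c.txt, d.txt, f.txt} staged={none}
After op 19 (modify g.txt): modified={a.txt, c.txt, d.txt, f.txt, g.txt} staged={none}
After op 20 (modify b.txt): modified={a.txt, b.txt, c.txt, d.txt, f.txt, g.txt} staged={none}
After op 21 (modify e.txt): modified={a.txt, b.txt, c.txt, d.txt, e.txt, f.txt, g.txt} staged={none}
After op 22 (git add d.txt): modified={a.txt, b.txt, c.txt, e.txt, f.txt, g.txt} staged={d.txt}
After op 23 (git commit): modified={a.txt, b.txt, c.txt, e.txt, f.txt, g.txt} staged={none}
After op 24 (git add d.txt): modified={a.txt, b.txt, c.txt, e.txt, f.txt, g.txt} staged={none}
After op 25 (git add c.txt): modified={a.txt, b.txt, e.txt, f.txt, g.txt} staged={c.txt}

Answer: a.txt, b.txt, e.txt, f.txt, g.txt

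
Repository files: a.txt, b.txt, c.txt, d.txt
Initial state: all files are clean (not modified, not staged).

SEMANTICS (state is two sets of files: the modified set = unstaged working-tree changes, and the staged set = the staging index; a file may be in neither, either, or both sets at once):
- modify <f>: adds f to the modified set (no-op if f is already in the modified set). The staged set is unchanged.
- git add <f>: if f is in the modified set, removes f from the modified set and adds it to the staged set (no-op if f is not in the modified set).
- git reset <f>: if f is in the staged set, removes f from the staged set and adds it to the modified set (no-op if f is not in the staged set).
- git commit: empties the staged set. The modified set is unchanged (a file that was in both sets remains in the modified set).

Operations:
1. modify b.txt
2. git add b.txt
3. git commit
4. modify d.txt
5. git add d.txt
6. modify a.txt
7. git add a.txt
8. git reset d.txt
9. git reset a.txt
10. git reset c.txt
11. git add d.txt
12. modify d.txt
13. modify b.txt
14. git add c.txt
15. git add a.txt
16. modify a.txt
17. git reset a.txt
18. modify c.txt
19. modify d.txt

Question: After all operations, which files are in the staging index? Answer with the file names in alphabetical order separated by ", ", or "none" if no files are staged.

After op 1 (modify b.txt): modified={b.txt} staged={none}
After op 2 (git add b.txt): modified={none} staged={b.txt}
After op 3 (git commit): modified={none} staged={none}
After op 4 (modify d.txt): modified={d.txt} staged={none}
After op 5 (git add d.txt): modified={none} staged={d.txt}
After op 6 (modify a.txt): modified={a.txt} staged={d.txt}
After op 7 (git add a.txt): modified={none} staged={a.txt, d.txt}
After op 8 (git reset d.txt): modified={d.txt} staged={a.txt}
After op 9 (git reset a.txt): modified={a.txt, d.txt} staged={none}
After op 10 (git reset c.txt): modified={a.txt, d.txt} staged={none}
After op 11 (git add d.txt): modified={a.txt} staged={d.txt}
After op 12 (modify d.txt): modified={a.txt, d.txt} staged={d.txt}
After op 13 (modify b.txt): modified={a.txt, b.txt, d.txt} staged={d.txt}
After op 14 (git add c.txt): modified={a.txt, b.txt, d.txt} staged={d.txt}
After op 15 (git add a.txt): modified={b.txt, d.txt} staged={a.txt, d.txt}
After op 16 (modify a.txt): modified={a.txt, b.txt, d.txt} staged={a.txt, d.txt}
After op 17 (git reset a.txt): modified={a.txt, b.txt, d.txt} staged={d.txt}
After op 18 (modify c.txt): modified={a.txt, b.txt, c.txt, d.txt} staged={d.txt}
After op 19 (modify d.txt): modified={a.txt, b.txt, c.txt, d.txt} staged={d.txt}

Answer: d.txt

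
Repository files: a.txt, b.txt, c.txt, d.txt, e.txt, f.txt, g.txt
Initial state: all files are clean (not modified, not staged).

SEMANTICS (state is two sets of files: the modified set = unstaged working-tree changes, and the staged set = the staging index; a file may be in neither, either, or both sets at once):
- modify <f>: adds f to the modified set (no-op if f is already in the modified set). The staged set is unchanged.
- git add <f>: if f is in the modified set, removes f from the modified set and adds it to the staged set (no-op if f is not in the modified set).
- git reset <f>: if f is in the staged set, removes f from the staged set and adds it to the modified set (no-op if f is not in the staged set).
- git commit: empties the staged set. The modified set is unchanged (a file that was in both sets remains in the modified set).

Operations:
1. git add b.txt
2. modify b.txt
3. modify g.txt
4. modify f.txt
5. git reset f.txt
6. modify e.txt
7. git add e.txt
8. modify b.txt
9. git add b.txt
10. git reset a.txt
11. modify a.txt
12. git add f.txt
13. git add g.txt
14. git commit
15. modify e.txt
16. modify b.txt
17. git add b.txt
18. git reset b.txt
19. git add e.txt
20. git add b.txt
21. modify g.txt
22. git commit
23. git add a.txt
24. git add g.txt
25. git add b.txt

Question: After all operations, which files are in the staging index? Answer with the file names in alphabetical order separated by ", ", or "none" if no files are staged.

Answer: a.txt, g.txt

Derivation:
After op 1 (git add b.txt): modified={none} staged={none}
After op 2 (modify b.txt): modified={b.txt} staged={none}
After op 3 (modify g.txt): modified={b.txt, g.txt} staged={none}
After op 4 (modify f.txt): modified={b.txt, f.txt, g.txt} staged={none}
After op 5 (git reset f.txt): modified={b.txt, f.txt, g.txt} staged={none}
After op 6 (modify e.txt): modified={b.txt, e.txt, f.txt, g.txt} staged={none}
After op 7 (git add e.txt): modified={b.txt, f.txt, g.txt} staged={e.txt}
After op 8 (modify b.txt): modified={b.txt, f.txt, g.txt} staged={e.txt}
After op 9 (git add b.txt): modified={f.txt, g.txt} staged={b.txt, e.txt}
After op 10 (git reset a.txt): modified={f.txt, g.txt} staged={b.txt, e.txt}
After op 11 (modify a.txt): modified={a.txt, f.txt, g.txt} staged={b.txt, e.txt}
After op 12 (git add f.txt): modified={a.txt, g.txt} staged={b.txt, e.txt, f.txt}
After op 13 (git add g.txt): modified={a.txt} staged={b.txt, e.txt, f.txt, g.txt}
After op 14 (git commit): modified={a.txt} staged={none}
After op 15 (modify e.txt): modified={a.txt, e.txt} staged={none}
After op 16 (modify b.txt): modified={a.txt, b.txt, e.txt} staged={none}
After op 17 (git add b.txt): modified={a.txt, e.txt} staged={b.txt}
After op 18 (git reset b.txt): modified={a.txt, b.txt, e.txt} staged={none}
After op 19 (git add e.txt): modified={a.txt, b.txt} staged={e.txt}
After op 20 (git add b.txt): modified={a.txt} staged={b.txt, e.txt}
After op 21 (modify g.txt): modified={a.txt, g.txt} staged={b.txt, e.txt}
After op 22 (git commit): modified={a.txt, g.txt} staged={none}
After op 23 (git add a.txt): modified={g.txt} staged={a.txt}
After op 24 (git add g.txt): modified={none} staged={a.txt, g.txt}
After op 25 (git add b.txt): modified={none} staged={a.txt, g.txt}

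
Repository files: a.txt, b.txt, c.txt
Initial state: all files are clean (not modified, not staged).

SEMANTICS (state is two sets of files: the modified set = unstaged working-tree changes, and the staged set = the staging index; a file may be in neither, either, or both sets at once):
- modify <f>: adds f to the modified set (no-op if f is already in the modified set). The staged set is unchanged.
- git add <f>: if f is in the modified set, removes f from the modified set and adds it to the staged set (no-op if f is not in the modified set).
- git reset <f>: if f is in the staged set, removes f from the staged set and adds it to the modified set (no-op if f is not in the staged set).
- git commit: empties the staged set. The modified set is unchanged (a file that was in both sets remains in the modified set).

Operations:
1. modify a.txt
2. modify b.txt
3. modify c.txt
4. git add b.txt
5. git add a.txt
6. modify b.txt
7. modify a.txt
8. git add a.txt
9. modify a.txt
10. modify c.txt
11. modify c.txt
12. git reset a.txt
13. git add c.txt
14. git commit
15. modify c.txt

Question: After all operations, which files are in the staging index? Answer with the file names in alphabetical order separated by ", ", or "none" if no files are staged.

Answer: none

Derivation:
After op 1 (modify a.txt): modified={a.txt} staged={none}
After op 2 (modify b.txt): modified={a.txt, b.txt} staged={none}
After op 3 (modify c.txt): modified={a.txt, b.txt, c.txt} staged={none}
After op 4 (git add b.txt): modified={a.txt, c.txt} staged={b.txt}
After op 5 (git add a.txt): modified={c.txt} staged={a.txt, b.txt}
After op 6 (modify b.txt): modified={b.txt, c.txt} staged={a.txt, b.txt}
After op 7 (modify a.txt): modified={a.txt, b.txt, c.txt} staged={a.txt, b.txt}
After op 8 (git add a.txt): modified={b.txt, c.txt} staged={a.txt, b.txt}
After op 9 (modify a.txt): modified={a.txt, b.txt, c.txt} staged={a.txt, b.txt}
After op 10 (modify c.txt): modified={a.txt, b.txt, c.txt} staged={a.txt, b.txt}
After op 11 (modify c.txt): modified={a.txt, b.txt, c.txt} staged={a.txt, b.txt}
After op 12 (git reset a.txt): modified={a.txt, b.txt, c.txt} staged={b.txt}
After op 13 (git add c.txt): modified={a.txt, b.txt} staged={b.txt, c.txt}
After op 14 (git commit): modified={a.txt, b.txt} staged={none}
After op 15 (modify c.txt): modified={a.txt, b.txt, c.txt} staged={none}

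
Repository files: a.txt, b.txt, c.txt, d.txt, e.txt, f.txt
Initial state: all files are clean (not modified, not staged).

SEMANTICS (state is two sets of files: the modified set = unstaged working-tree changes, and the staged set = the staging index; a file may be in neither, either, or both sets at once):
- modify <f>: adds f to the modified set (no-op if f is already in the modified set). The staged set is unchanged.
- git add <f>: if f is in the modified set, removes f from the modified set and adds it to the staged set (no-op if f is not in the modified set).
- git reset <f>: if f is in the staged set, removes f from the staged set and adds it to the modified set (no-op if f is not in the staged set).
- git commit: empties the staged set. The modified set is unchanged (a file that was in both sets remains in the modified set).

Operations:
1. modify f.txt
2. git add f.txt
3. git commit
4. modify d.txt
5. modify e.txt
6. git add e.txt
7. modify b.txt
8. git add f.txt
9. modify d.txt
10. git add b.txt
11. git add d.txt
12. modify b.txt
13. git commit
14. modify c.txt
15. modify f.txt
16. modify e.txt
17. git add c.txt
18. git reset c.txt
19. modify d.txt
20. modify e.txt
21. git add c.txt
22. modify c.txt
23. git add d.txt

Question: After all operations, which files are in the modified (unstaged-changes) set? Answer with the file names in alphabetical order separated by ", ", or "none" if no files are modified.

After op 1 (modify f.txt): modified={f.txt} staged={none}
After op 2 (git add f.txt): modified={none} staged={f.txt}
After op 3 (git commit): modified={none} staged={none}
After op 4 (modify d.txt): modified={d.txt} staged={none}
After op 5 (modify e.txt): modified={d.txt, e.txt} staged={none}
After op 6 (git add e.txt): modified={d.txt} staged={e.txt}
After op 7 (modify b.txt): modified={b.txt, d.txt} staged={e.txt}
After op 8 (git add f.txt): modified={b.txt, d.txt} staged={e.txt}
After op 9 (modify d.txt): modified={b.txt, d.txt} staged={e.txt}
After op 10 (git add b.txt): modified={d.txt} staged={b.txt, e.txt}
After op 11 (git add d.txt): modified={none} staged={b.txt, d.txt, e.txt}
After op 12 (modify b.txt): modified={b.txt} staged={b.txt, d.txt, e.txt}
After op 13 (git commit): modified={b.txt} staged={none}
After op 14 (modify c.txt): modified={b.txt, c.txt} staged={none}
After op 15 (modify f.txt): modified={b.txt, c.txt, f.txt} staged={none}
After op 16 (modify e.txt): modified={b.txt, c.txt, e.txt, f.txt} staged={none}
After op 17 (git add c.txt): modified={b.txt, e.txt, f.txt} staged={c.txt}
After op 18 (git reset c.txt): modified={b.txt, c.txt, e.txt, f.txt} staged={none}
After op 19 (modify d.txt): modified={b.txt, c.txt, d.txt, e.txt, f.txt} staged={none}
After op 20 (modify e.txt): modified={b.txt, c.txt, d.txt, e.txt, f.txt} staged={none}
After op 21 (git add c.txt): modified={b.txt, d.txt, e.txt, f.txt} staged={c.txt}
After op 22 (modify c.txt): modified={b.txt, c.txt, d.txt, e.txt, f.txt} staged={c.txt}
After op 23 (git add d.txt): modified={b.txt, c.txt, e.txt, f.txt} staged={c.txt, d.txt}

Answer: b.txt, c.txt, e.txt, f.txt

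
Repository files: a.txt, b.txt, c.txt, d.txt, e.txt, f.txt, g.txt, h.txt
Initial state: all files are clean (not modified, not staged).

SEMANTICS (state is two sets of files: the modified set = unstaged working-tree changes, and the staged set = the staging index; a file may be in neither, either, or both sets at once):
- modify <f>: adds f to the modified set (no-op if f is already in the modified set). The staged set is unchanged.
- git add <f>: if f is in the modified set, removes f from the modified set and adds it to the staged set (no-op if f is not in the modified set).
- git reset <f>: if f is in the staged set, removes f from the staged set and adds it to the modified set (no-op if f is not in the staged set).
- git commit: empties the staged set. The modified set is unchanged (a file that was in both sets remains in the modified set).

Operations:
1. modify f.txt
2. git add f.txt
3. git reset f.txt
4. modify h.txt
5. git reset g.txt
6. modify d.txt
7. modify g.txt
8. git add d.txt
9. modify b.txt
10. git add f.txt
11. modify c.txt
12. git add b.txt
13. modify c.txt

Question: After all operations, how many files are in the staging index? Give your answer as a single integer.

Answer: 3

Derivation:
After op 1 (modify f.txt): modified={f.txt} staged={none}
After op 2 (git add f.txt): modified={none} staged={f.txt}
After op 3 (git reset f.txt): modified={f.txt} staged={none}
After op 4 (modify h.txt): modified={f.txt, h.txt} staged={none}
After op 5 (git reset g.txt): modified={f.txt, h.txt} staged={none}
After op 6 (modify d.txt): modified={d.txt, f.txt, h.txt} staged={none}
After op 7 (modify g.txt): modified={d.txt, f.txt, g.txt, h.txt} staged={none}
After op 8 (git add d.txt): modified={f.txt, g.txt, h.txt} staged={d.txt}
After op 9 (modify b.txt): modified={b.txt, f.txt, g.txt, h.txt} staged={d.txt}
After op 10 (git add f.txt): modified={b.txt, g.txt, h.txt} staged={d.txt, f.txt}
After op 11 (modify c.txt): modified={b.txt, c.txt, g.txt, h.txt} staged={d.txt, f.txt}
After op 12 (git add b.txt): modified={c.txt, g.txt, h.txt} staged={b.txt, d.txt, f.txt}
After op 13 (modify c.txt): modified={c.txt, g.txt, h.txt} staged={b.txt, d.txt, f.txt}
Final staged set: {b.txt, d.txt, f.txt} -> count=3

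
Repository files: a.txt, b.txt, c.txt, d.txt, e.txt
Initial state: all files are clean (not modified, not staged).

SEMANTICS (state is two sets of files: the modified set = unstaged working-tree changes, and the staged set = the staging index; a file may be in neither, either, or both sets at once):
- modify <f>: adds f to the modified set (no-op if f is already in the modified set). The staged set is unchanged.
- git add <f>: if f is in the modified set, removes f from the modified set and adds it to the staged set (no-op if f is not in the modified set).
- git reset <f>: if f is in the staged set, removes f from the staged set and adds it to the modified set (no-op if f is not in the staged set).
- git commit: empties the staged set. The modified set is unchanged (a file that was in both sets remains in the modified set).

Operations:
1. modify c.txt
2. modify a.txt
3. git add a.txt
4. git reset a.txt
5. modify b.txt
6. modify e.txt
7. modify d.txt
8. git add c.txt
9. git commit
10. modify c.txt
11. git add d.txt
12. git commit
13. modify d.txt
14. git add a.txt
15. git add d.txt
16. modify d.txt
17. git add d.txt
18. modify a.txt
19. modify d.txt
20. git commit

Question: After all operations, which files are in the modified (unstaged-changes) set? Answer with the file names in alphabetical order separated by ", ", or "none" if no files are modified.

After op 1 (modify c.txt): modified={c.txt} staged={none}
After op 2 (modify a.txt): modified={a.txt, c.txt} staged={none}
After op 3 (git add a.txt): modified={c.txt} staged={a.txt}
After op 4 (git reset a.txt): modified={a.txt, c.txt} staged={none}
After op 5 (modify b.txt): modified={a.txt, b.txt, c.txt} staged={none}
After op 6 (modify e.txt): modified={a.txt, b.txt, c.txt, e.txt} staged={none}
After op 7 (modify d.txt): modified={a.txt, b.txt, c.txt, d.txt, e.txt} staged={none}
After op 8 (git add c.txt): modified={a.txt, b.txt, d.txt, e.txt} staged={c.txt}
After op 9 (git commit): modified={a.txt, b.txt, d.txt, e.txt} staged={none}
After op 10 (modify c.txt): modified={a.txt, b.txt, c.txt, d.txt, e.txt} staged={none}
After op 11 (git add d.txt): modified={a.txt, b.txt, c.txt, e.txt} staged={d.txt}
After op 12 (git commit): modified={a.txt, b.txt, c.txt, e.txt} staged={none}
After op 13 (modify d.txt): modified={a.txt, b.txt, c.txt, d.txt, e.txt} staged={none}
After op 14 (git add a.txt): modified={b.txt, c.txt, d.txt, e.txt} staged={a.txt}
After op 15 (git add d.txt): modified={b.txt, c.txt, e.txt} staged={a.txt, d.txt}
After op 16 (modify d.txt): modified={b.txt, c.txt, d.txt, e.txt} staged={a.txt, d.txt}
After op 17 (git add d.txt): modified={b.txt, c.txt, e.txt} staged={a.txt, d.txt}
After op 18 (modify a.txt): modified={a.txt, b.txt, c.txt, e.txt} staged={a.txt, d.txt}
After op 19 (modify d.txt): modified={a.txt, b.txt, c.txt, d.txt, e.txt} staged={a.txt, d.txt}
After op 20 (git commit): modified={a.txt, b.txt, c.txt, d.txt, e.txt} staged={none}

Answer: a.txt, b.txt, c.txt, d.txt, e.txt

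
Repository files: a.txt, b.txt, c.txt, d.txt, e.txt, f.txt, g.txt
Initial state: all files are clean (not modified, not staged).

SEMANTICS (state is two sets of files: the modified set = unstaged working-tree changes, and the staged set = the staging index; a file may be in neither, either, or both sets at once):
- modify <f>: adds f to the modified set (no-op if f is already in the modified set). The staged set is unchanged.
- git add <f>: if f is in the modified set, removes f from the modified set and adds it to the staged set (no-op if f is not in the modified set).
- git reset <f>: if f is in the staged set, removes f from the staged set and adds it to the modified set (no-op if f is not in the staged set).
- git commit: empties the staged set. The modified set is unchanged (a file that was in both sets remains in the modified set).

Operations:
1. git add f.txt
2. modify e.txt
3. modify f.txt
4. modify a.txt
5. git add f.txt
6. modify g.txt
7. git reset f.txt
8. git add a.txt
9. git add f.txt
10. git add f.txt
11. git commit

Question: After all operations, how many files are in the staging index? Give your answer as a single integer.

Answer: 0

Derivation:
After op 1 (git add f.txt): modified={none} staged={none}
After op 2 (modify e.txt): modified={e.txt} staged={none}
After op 3 (modify f.txt): modified={e.txt, f.txt} staged={none}
After op 4 (modify a.txt): modified={a.txt, e.txt, f.txt} staged={none}
After op 5 (git add f.txt): modified={a.txt, e.txt} staged={f.txt}
After op 6 (modify g.txt): modified={a.txt, e.txt, g.txt} staged={f.txt}
After op 7 (git reset f.txt): modified={a.txt, e.txt, f.txt, g.txt} staged={none}
After op 8 (git add a.txt): modified={e.txt, f.txt, g.txt} staged={a.txt}
After op 9 (git add f.txt): modified={e.txt, g.txt} staged={a.txt, f.txt}
After op 10 (git add f.txt): modified={e.txt, g.txt} staged={a.txt, f.txt}
After op 11 (git commit): modified={e.txt, g.txt} staged={none}
Final staged set: {none} -> count=0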